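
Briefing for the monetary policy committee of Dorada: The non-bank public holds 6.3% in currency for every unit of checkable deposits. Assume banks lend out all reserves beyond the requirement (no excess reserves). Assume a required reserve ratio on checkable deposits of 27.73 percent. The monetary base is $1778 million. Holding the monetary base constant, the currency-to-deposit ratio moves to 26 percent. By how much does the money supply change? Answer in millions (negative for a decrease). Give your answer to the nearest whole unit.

-1384 million

Initially m₁ = (1 + 0.063) / (0.2773 + 0.063) ≈ 3.12371, so M₁ = 3.12371 × 1778 ≈ 5553.9564 million.
After the change m₂ = (1 + 0.26) / (0.2773 + 0.26) ≈ 2.34506, so M₂ = 2.34506 × 1778 ≈ 4169.5167 million.
ΔM = M₂ − M₁ = 4169.5167 − 5553.9564 = -1384.4397 million.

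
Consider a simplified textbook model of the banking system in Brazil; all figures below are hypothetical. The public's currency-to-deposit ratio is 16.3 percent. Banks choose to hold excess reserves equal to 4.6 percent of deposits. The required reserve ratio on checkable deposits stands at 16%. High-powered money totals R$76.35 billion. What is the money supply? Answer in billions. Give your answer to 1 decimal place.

R$240.6 billion

The money multiplier is m = (1 + c) / (rr + e + c) = (1 + 0.163) / (0.16 + 0.046 + 0.163) ≈ 3.1518.
So M = m × MB = 3.1518 × 76.35 ≈ 240.6399 billion.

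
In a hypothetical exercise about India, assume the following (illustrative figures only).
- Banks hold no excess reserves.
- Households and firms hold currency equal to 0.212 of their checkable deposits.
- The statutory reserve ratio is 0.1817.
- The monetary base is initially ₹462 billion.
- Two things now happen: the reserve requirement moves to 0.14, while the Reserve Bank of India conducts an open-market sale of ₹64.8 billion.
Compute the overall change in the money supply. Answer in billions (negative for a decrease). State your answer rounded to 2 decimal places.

Before: m₁ = (1 + 0.212) / (0.1817 + 0.212) ≈ 3.078486, MB₁ = 462, so M₁ = 3.078486 × 462 ≈ 1422.2605 billion.
After: m₂ = (1 + 0.212) / (0.14 + 0.212) ≈ 3.443182, MB₂ = 462 − 64.8 = 397.2, so M₂ = 3.443182 × 397.2 ≈ 1367.6319 billion.
ΔM = M₂ − M₁ = 1367.6319 − 1422.2605 = -54.6286 billion.

-54.63 billion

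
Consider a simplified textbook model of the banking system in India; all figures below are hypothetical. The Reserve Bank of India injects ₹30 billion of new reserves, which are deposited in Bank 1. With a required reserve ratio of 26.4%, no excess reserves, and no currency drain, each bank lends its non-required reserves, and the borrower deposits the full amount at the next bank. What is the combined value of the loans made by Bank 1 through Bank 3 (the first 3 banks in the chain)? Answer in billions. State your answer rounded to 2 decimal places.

Bank i lends (1 − rr)^i of the original deposit: Bank 1 lends 30·0.7360 = 22.0800, Bank 2 lends 30·0.7360² ≈ 16.2509, and so on.
Summing a geometric series: total = 30·[0.7360·(1 − 0.7360^3) / (1 − 0.7360)] ≈ 50.2915 billion.

₹50.29 billion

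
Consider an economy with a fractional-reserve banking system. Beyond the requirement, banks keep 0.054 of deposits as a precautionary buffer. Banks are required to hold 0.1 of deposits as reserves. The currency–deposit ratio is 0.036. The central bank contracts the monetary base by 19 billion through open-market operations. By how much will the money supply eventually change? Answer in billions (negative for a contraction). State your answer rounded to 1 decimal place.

The money multiplier is m = (1 + c) / (rr + e + c) = (1 + 0.036) / (0.1 + 0.054 + 0.036) ≈ 5.4526.
The sale removes 19 billion of base, so ΔM = m × ΔMB = 5.4526 × (−19) = -103.5994 billion.

-103.6 billion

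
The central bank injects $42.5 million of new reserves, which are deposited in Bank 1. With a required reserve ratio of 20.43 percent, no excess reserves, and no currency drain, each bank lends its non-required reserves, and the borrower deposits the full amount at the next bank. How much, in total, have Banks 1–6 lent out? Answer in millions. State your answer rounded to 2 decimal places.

Bank i lends (1 − rr)^i of the original deposit: Bank 1 lends 42.5·0.7957 ≈ 33.8173, Bank 2 lends 42.5·0.7957² ≈ 26.9084, and so on.
Summing a geometric series: total = 42.5·[0.7957·(1 − 0.7957^6) / (1 − 0.7957)] ≈ 123.5161 million.

$123.52 million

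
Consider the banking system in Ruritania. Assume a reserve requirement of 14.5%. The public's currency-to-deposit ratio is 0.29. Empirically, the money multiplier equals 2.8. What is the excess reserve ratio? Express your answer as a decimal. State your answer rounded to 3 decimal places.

Using m = 2.8. Since m = (1 + c)/(c + rr + e), the denominator satisfies c + rr + e = (1 + c)/m = (1 + 0.29) / 2.8 ≈ 0.460714.
With c = 0.29 and rr = 0.145, the excess reserve ratio is 0.460714 − 0.29 − 0.145 = 0.025714.

0.026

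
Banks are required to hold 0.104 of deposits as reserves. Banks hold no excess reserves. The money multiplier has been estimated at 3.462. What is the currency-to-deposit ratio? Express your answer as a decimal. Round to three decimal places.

Using m = 3.462. From m = (1 + c)/(c + rr + e), rearranging gives 1 + c = m·(c + rr + e), so c·(1 − m) = m·(rr + e) − 1.
Hence c = [m·(rr + e) − 1]/(1 − m) = [3.462 × (0.104 + 0) − 1] / (1 − 3.462) ≈ 0.259932.

0.260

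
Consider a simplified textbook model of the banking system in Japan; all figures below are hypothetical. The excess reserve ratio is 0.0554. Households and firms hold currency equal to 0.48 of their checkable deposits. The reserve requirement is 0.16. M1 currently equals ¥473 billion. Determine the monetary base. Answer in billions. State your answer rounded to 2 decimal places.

¥222.25 billion

The money multiplier is m = (1 + c) / (rr + e + c) = (1 + 0.48) / (0.16 + 0.0554 + 0.48) ≈ 2.128271.
MB = M / m = 473 / 2.128271 ≈ 222.2461 billion.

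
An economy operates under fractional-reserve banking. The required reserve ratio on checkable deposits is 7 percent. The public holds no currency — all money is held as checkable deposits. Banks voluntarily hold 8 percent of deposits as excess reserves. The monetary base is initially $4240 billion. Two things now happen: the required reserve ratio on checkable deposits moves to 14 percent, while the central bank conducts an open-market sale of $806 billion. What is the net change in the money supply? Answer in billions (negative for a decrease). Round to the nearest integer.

-12658 billion

Before: m₁ = 1 / (0.07 + 0.08) ≈ 6.66667, MB₁ = 4240, so M₁ = 6.66667 × 4240 = 28266.6808 billion.
After: m₂ = 1 / (0.14 + 0.08) ≈ 4.54545, MB₂ = 4240 − 806 = 3434, so M₂ = 4.54545 × 3434 = 15609.0753 billion.
ΔM = M₂ − M₁ = 15609.0753 − 28266.6808 = -12657.6055 billion.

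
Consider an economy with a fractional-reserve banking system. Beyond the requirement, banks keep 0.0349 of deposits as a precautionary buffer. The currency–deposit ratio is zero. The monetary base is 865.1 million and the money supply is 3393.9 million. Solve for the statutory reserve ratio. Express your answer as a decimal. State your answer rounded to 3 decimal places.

Using m = M/MB = 3393.9/865.1 ≈ 3.923130. Since m = (1 + c)/(c + rr + e), the denominator satisfies c + rr + e = (1 + c)/m = (1 + 0) / 3.923130 ≈ 0.254899.
With c = 0 and e = 0.0349, the statutory reserve ratio is 0.254899 − 0 − 0.0349 = 0.219999.

0.220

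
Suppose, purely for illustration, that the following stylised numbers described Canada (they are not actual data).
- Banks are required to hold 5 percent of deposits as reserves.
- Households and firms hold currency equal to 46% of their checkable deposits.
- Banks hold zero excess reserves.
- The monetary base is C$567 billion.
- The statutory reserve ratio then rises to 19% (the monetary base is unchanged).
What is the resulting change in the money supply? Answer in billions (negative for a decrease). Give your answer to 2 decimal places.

Initially m₁ = (1 + 0.46) / (0.05 + 0.46) ≈ 2.862745, so M₁ = 2.862745 × 567 ≈ 1623.1764 billion.
After the change m₂ = (1 + 0.46) / (0.19 + 0.46) ≈ 2.246154, so M₂ = 2.246154 × 567 ≈ 1273.5693 billion.
ΔM = M₂ − M₁ = 1273.5693 − 1623.1764 = -349.6071 billion.

-349.61 billion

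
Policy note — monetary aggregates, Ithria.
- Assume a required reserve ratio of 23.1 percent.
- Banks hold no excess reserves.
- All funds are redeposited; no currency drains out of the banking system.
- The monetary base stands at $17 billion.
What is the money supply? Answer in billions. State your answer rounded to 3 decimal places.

With no currency drain or excess reserves, the money multiplier is m = 1/rr = 1/0.231 ≈ 4.329004.
Money supply M = m × MB = 4.329004 × 17 ≈ 73.5931 billion.

$73.593 billion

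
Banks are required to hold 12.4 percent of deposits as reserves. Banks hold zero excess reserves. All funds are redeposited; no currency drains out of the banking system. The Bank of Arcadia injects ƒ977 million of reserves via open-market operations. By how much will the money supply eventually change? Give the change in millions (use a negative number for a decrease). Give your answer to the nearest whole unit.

The simple money multiplier is m = 1/rr = 1/0.124 ≈ 8.0645.
An open-market purchase increases the monetary base by 977 million, so ΔM = m × ΔMB = 8.0645 × 977 = 7879.0165 million.

ƒ7879 million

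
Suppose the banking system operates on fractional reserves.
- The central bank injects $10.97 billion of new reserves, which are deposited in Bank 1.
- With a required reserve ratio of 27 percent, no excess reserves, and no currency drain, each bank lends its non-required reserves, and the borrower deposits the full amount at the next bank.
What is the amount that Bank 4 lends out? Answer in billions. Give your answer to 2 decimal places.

$3.12 billion

Each bank lends a fraction (1 − rr) = 0.7300 of the deposit it receives, so Bank 4 receives 10.97·0.7300^3 and lends 10.97·0.7300^4 ≈ 3.1153 billion.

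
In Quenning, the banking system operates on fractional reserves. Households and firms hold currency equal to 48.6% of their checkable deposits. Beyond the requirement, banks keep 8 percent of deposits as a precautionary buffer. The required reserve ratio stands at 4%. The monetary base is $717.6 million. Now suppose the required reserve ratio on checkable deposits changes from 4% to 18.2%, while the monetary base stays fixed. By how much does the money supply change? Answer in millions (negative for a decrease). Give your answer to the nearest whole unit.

-334 million

Initially m₁ = (1 + 0.486) / (0.04 + 0.08 + 0.486) ≈ 2.4521, so M₁ = 2.4521 × 717.6 ≈ 1759.627 million.
After the change m₂ = (1 + 0.486) / (0.182 + 0.08 + 0.486) ≈ 1.9866, so M₂ = 1.9866 × 717.6 ≈ 1425.5842 million.
ΔM = M₂ − M₁ = 1425.5842 − 1759.627 = -334.0428 million.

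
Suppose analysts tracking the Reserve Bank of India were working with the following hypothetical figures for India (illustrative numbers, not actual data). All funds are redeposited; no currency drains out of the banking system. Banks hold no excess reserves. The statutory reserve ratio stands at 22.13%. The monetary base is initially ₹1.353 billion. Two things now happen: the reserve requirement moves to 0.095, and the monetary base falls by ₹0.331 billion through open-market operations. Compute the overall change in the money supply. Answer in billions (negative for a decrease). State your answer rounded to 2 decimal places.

Before: m₁ = 1 / (0.2213) ≈ 4.5188, MB₁ = 1.353, so M₁ = 4.5188 × 1.353 ≈ 6.1139 billion.
After: m₂ = 1 / (0.095) ≈ 10.5263, MB₂ = 1.353 − 0.331 = 1.022, so M₂ = 10.5263 × 1.022 ≈ 10.7579 billion.
ΔM = M₂ − M₁ = 10.7579 − 6.1139 = 4.644 billion.

₹4.64 billion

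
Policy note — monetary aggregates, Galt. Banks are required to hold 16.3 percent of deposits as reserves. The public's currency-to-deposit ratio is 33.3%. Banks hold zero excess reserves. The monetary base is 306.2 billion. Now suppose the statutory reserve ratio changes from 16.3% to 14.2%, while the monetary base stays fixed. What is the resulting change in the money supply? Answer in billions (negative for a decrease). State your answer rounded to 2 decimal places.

36.38 billion

Initially m₁ = (1 + 0.333) / (0.163 + 0.333) = 2.687500, so M₁ = 2.687500 × 306.2 = 822.9125 billion.
After the change m₂ = (1 + 0.333) / (0.142 + 0.333) ≈ 2.806316, so M₂ = 2.806316 × 306.2 ≈ 859.294 billion.
ΔM = M₂ − M₁ = 859.294 − 822.9125 = 36.3815 billion.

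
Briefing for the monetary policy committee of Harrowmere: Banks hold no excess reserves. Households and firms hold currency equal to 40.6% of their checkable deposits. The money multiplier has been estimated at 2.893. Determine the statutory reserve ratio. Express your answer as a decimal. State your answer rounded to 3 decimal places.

0.080

Using m = 2.893. Since m = (1 + c)/(c + rr + e), the denominator satisfies c + rr + e = (1 + c)/m = (1 + 0.406) / 2.893 ≈ 0.486001.
With c = 0.406 and e = 0, the statutory reserve ratio is 0.486001 − 0.406 − 0 = 0.080001.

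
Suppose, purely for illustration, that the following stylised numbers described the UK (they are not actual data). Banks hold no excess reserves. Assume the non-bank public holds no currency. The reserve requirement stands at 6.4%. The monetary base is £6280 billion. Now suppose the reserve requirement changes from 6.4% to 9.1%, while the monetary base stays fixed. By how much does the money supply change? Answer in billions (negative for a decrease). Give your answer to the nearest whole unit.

-29114 billion

Initially m₁ = 1 / (0.064) = 15.62500, so M₁ = 15.62500 × 6280 = 98125 billion.
After the change m₂ = 1 / (0.091) ≈ 10.98901, so M₂ = 10.98901 × 6280 = 69010.9828 billion.
ΔM = M₂ − M₁ = 69010.9828 − 98125 = -29114.0172 billion.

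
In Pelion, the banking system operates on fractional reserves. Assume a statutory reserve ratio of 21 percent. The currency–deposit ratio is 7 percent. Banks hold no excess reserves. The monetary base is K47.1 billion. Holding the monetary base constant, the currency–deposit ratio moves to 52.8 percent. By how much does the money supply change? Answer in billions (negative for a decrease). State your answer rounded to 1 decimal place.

-82.5 billion

Initially m₁ = (1 + 0.07) / (0.21 + 0.07) ≈ 3.8214, so M₁ = 3.8214 × 47.1 ≈ 179.9879 billion.
After the change m₂ = (1 + 0.528) / (0.21 + 0.528) ≈ 2.0705, so M₂ = 2.0705 × 47.1 ≈ 97.5206 billion.
ΔM = M₂ − M₁ = 97.5206 − 179.9879 = -82.4673 billion.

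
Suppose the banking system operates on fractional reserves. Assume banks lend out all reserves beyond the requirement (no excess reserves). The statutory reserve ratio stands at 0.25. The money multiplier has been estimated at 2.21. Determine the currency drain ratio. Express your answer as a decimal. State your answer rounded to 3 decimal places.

Using m = 2.21. From m = (1 + c)/(c + rr + e), rearranging gives 1 + c = m·(c + rr + e), so c·(1 − m) = m·(rr + e) − 1.
Hence c = [m·(rr + e) − 1]/(1 − m) = [2.21 × (0.25 + 0) − 1] / (1 − 2.21) ≈ 0.369835.

0.370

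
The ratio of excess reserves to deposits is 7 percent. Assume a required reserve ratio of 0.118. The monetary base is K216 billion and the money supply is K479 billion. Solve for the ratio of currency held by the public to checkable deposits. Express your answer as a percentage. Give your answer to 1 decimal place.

47.9%

Using m = M/MB = 479/216 ≈ 2.217593. From m = (1 + c)/(c + rr + e), rearranging gives 1 + c = m·(c + rr + e), so c·(1 − m) = m·(rr + e) − 1.
Hence c = [m·(rr + e) − 1]/(1 − m) = [2.217593 × (0.118 + 0.07) − 1] / (1 − 2.217593) ≈ 0.478890.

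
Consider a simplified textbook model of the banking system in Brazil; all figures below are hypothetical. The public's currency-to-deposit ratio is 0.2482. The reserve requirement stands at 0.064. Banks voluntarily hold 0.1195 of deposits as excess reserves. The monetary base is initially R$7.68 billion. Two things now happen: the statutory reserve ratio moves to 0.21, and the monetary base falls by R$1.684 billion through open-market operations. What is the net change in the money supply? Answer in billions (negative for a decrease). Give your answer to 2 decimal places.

-9.25 billion

Before: m₁ = (1 + 0.2482) / (0.064 + 0.1195 + 0.2482) ≈ 2.8914, MB₁ = 7.68, so M₁ = 2.8914 × 7.68 ≈ 22.206 billion.
After: m₂ = (1 + 0.2482) / (0.21 + 0.1195 + 0.2482) ≈ 2.1606, MB₂ = 7.68 − 1.684 = 5.996, so M₂ = 2.1606 × 5.996 ≈ 12.955 billion.
ΔM = M₂ − M₁ = 12.955 − 22.206 = -9.251 billion.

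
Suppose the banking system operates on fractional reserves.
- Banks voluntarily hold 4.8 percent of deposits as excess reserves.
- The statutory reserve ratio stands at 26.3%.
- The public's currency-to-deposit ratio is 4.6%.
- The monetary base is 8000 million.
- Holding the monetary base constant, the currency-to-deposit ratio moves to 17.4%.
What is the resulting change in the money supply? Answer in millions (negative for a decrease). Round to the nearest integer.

Initially m₁ = (1 + 0.046) / (0.263 + 0.048 + 0.046) ≈ 2.92997, so M₁ = 2.92997 × 8000 = 23439.76 million.
After the change m₂ = (1 + 0.174) / (0.263 + 0.048 + 0.174) ≈ 2.42062, so M₂ = 2.42062 × 8000 = 19364.96 million.
ΔM = M₂ − M₁ = 19364.96 − 23439.76 = -4074.8 million.

-4075 million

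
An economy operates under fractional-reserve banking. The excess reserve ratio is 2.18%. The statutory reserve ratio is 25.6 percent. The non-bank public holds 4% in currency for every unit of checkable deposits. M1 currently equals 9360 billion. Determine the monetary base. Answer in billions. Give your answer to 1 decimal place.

2860.2 billion

The money multiplier is m = (1 + c) / (rr + e + c) = (1 + 0.04) / (0.256 + 0.0218 + 0.04) ≈ 3.272498.
MB = M / m = 9360 / 3.272498 ≈ 2860.2004 billion.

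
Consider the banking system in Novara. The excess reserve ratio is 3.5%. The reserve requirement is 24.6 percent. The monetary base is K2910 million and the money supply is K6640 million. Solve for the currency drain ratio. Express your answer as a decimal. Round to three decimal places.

0.280

Using m = M/MB = 6640/2910 ≈ 2.281787. From m = (1 + c)/(c + rr + e), rearranging gives 1 + c = m·(c + rr + e), so c·(1 − m) = m·(rr + e) − 1.
Hence c = [m·(rr + e) − 1]/(1 − m) = [2.281787 × (0.246 + 0.035) − 1] / (1 − 2.281787) ≈ 0.279936.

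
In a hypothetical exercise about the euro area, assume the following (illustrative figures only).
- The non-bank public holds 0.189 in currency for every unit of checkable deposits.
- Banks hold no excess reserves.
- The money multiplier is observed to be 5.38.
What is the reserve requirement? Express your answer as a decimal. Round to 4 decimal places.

Using m = 5.38. Since m = (1 + c)/(c + rr + e), the denominator satisfies c + rr + e = (1 + c)/m = (1 + 0.189) / 5.38 ≈ 0.221004.
With c = 0.189 and e = 0, the reserve requirement is 0.221004 − 0.189 − 0 = 0.032004.

0.0320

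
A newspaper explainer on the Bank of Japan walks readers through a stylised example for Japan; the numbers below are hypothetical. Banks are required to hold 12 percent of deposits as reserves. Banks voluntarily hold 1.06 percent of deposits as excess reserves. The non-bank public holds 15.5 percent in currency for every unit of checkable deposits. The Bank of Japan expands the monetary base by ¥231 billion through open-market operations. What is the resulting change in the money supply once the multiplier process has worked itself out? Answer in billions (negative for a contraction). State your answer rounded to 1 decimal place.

The money multiplier is m = (1 + c) / (rr + e + c) = (1 + 0.155) / (0.12 + 0.0106 + 0.155) ≈ 4.04412.
The purchase adds 231 billion of base, so ΔM = m × ΔMB = 4.04412 × (+231) ≈ 934.1917 billion.

¥934.2 billion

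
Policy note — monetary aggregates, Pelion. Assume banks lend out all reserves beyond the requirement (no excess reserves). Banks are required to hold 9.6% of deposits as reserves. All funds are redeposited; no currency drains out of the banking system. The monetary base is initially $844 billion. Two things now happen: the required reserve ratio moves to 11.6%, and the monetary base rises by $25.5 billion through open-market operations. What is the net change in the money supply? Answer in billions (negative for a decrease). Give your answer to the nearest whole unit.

Before: m₁ = 1 / (0.096) ≈ 10.4167, MB₁ = 844, so M₁ = 10.4167 × 844 = 8791.6948 billion.
After: m₂ = 1 / (0.116) ≈ 8.6207, MB₂ = 844 + 25.5 = 869.5, so M₂ = 8.6207 × 869.5 ≈ 7495.6986 billion.
ΔM = M₂ − M₁ = 7495.6986 − 8791.6948 = -1295.9962 billion.

-1296 billion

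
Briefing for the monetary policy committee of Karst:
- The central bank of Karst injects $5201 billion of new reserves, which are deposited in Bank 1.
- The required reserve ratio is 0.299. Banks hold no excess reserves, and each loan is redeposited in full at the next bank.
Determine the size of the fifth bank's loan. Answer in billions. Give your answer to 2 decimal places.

$880.39 billion

Each bank lends a fraction (1 − rr) = 0.7010 of the deposit it receives, so Bank 5 receives 5201·0.7010^4 and lends 5201·0.7010^5 ≈ 880.3937 billion.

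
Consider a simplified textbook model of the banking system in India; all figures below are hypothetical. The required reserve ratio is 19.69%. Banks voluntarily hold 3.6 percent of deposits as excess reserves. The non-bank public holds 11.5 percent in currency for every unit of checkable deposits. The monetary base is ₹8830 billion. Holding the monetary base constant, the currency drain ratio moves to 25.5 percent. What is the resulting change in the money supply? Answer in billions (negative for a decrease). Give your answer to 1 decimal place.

-5586.7 billion

Initially m₁ = (1 + 0.115) / (0.1969 + 0.036 + 0.115) ≈ 3.204944, so M₁ = 3.204944 × 8830 ≈ 28299.6555 billion.
After the change m₂ = (1 + 0.255) / (0.1969 + 0.036 + 0.255) ≈ 2.572248, so M₂ = 2.572248 × 8830 ≈ 22712.9498 billion.
ΔM = M₂ − M₁ = 22712.9498 − 28299.6555 = -5586.7057 billion.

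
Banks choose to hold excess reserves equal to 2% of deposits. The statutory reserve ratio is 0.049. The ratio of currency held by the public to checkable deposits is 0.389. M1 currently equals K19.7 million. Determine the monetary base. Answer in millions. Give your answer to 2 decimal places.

The money multiplier is m = (1 + c) / (rr + e + c) = (1 + 0.389) / (0.049 + 0.02 + 0.389) ≈ 3.03275.
MB = M / m = 19.7 / 3.03275 ≈ 6.4958 million.

K6.50 million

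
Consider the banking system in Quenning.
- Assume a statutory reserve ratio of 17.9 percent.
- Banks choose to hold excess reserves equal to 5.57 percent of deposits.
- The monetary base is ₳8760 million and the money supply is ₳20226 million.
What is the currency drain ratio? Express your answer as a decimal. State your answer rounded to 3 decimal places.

0.350

Using m = M/MB = 20226/8760 ≈ 2.308904. From m = (1 + c)/(c + rr + e), rearranging gives 1 + c = m·(c + rr + e), so c·(1 − m) = m·(rr + e) − 1.
Hence c = [m·(rr + e) − 1]/(1 − m) = [2.308904 × (0.179 + 0.0557) − 1] / (1 − 2.308904) ≈ 0.349988.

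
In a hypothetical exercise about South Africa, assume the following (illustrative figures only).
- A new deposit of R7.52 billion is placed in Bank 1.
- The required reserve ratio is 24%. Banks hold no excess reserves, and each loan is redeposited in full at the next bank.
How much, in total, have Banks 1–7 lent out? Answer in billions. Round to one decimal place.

R20.3 billion

Bank i lends (1 − rr)^i of the original deposit: Bank 1 lends 7.52·0.7600 = 5.7152, Bank 2 lends 7.52·0.7600² ≈ 4.3436, and so on.
Summing a geometric series: total = 7.52·[0.7600·(1 − 0.7600^7) / (1 − 0.7600)] ≈ 20.3258 billion.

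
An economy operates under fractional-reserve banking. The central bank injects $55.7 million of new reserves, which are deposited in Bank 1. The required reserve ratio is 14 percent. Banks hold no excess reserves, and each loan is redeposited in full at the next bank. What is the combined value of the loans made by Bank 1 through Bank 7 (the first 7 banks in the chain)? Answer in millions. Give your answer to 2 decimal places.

Bank i lends (1 − rr)^i of the original deposit: Bank 1 lends 55.7·0.8600 = 47.9020, Bank 2 lends 55.7·0.8600² ≈ 41.1957, and so on.
Summing a geometric series: total = 55.7·[0.8600·(1 − 0.8600^7) / (1 − 0.8600)] ≈ 223.1112 million.

$223.11 million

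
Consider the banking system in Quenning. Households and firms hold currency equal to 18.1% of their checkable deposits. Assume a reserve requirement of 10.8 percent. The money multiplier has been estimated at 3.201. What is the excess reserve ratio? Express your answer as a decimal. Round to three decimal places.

0.080

Using m = 3.201. Since m = (1 + c)/(c + rr + e), the denominator satisfies c + rr + e = (1 + c)/m = (1 + 0.181) / 3.201 ≈ 0.368947.
With c = 0.181 and rr = 0.108, the excess reserve ratio is 0.368947 − 0.181 − 0.108 = 0.079947.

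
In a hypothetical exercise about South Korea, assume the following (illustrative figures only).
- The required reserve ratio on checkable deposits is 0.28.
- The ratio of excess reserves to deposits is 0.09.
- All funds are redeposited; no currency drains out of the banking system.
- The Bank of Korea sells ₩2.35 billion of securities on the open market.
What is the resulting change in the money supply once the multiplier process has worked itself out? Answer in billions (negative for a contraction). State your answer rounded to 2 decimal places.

-6.35 billion

The money multiplier is m = 1 / (rr + e) = 1 / (0.28 + 0.09) ≈ 2.7027.
The sale removes 2.35 billion of base, so ΔM = m × ΔMB = 2.7027 × (−2.35) ≈ -6.3513 billion.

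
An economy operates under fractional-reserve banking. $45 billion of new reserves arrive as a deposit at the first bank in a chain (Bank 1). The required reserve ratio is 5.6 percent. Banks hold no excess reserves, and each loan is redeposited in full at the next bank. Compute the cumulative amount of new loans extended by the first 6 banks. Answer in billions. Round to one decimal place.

$221.8 billion

Bank i lends (1 − rr)^i of the original deposit: Bank 1 lends 45·0.9440 = 42.4800, Bank 2 lends 45·0.9440² ≈ 40.1011, and so on.
Summing a geometric series: total = 45·[0.9440·(1 − 0.9440^6) / (1 − 0.9440)] ≈ 221.7517 billion.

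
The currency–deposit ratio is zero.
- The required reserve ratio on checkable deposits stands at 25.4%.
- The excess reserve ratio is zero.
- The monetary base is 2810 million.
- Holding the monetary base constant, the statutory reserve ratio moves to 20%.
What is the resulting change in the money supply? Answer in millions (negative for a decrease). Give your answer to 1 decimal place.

2987.0 million

Initially m₁ = 1 / (0.254) ≈ 3.937008, so M₁ = 3.937008 × 2810 ≈ 11062.9925 million.
After the change m₂ = 1 / (0.2) = 5, so M₂ = 5 × 2810 = 14050 million.
ΔM = M₂ − M₁ = 14050 − 11062.9925 = 2987.0075 million.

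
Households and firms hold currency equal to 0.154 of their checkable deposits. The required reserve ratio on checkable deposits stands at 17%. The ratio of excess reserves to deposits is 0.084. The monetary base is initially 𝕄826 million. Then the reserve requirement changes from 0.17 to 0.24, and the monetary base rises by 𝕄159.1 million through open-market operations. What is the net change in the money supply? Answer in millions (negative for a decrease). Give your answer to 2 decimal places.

𝕄41.97 million

Before: m₁ = (1 + 0.154) / (0.17 + 0.084 + 0.154) ≈ 2.828431, MB₁ = 826, so M₁ = 2.828431 × 826 ≈ 2336.284 million.
After: m₂ = (1 + 0.154) / (0.24 + 0.084 + 0.154) ≈ 2.414226, MB₂ = 826 + 159.1 = 985.1, so M₂ = 2.414226 × 985.1 ≈ 2378.254 million.
ΔM = M₂ − M₁ = 2378.254 − 2336.284 = 41.97 million.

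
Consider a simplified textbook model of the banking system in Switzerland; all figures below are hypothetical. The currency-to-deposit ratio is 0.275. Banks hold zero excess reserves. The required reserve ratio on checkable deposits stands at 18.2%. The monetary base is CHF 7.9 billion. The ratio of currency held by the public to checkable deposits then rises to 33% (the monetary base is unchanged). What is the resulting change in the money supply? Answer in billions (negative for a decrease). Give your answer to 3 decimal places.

-1.519 billion

Initially m₁ = (1 + 0.275) / (0.182 + 0.275) ≈ 2.78993, so M₁ = 2.78993 × 7.9 ≈ 22.0404 billion.
After the change m₂ = (1 + 0.33) / (0.182 + 0.33) ≈ 2.59766, so M₂ = 2.59766 × 7.9 ≈ 20.5215 billion.
ΔM = M₂ − M₁ = 20.5215 − 22.0404 = -1.5189 billion.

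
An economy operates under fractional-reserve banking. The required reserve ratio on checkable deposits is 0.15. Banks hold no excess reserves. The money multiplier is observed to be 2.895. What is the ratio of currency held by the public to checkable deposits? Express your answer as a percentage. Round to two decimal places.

29.85%

Using m = 2.895. From m = (1 + c)/(c + rr + e), rearranging gives 1 + c = m·(c + rr + e), so c·(1 − m) = m·(rr + e) − 1.
Hence c = [m·(rr + e) − 1]/(1 − m) = [2.895 × (0.15 + 0) − 1] / (1 − 2.895) ≈ 0.298549.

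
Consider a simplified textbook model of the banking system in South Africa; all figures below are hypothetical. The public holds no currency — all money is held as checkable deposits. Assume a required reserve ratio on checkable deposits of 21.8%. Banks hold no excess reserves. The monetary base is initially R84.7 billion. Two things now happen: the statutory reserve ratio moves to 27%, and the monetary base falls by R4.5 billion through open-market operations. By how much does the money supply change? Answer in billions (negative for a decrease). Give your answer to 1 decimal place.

-91.5 billion

Before: m₁ = 1 / (0.218) ≈ 4.5872, MB₁ = 84.7, so M₁ = 4.5872 × 84.7 ≈ 388.5358 billion.
After: m₂ = 1 / (0.27) ≈ 3.7037, MB₂ = 84.7 − 4.5 = 80.2, so M₂ = 3.7037 × 80.2 ≈ 297.0367 billion.
ΔM = M₂ − M₁ = 297.0367 − 388.5358 = -91.4991 billion.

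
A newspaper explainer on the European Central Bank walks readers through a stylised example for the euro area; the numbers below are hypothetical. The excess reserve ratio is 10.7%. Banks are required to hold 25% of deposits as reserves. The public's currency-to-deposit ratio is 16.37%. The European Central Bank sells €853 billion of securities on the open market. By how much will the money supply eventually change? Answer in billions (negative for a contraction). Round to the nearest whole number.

The money multiplier is m = (1 + c) / (rr + e + c) = (1 + 0.1637) / (0.25 + 0.107 + 0.1637) ≈ 2.2349.
The sale removes 853 billion of base, so ΔM = m × ΔMB = 2.2349 × (−853) = -1906.3697 billion.

-1906 billion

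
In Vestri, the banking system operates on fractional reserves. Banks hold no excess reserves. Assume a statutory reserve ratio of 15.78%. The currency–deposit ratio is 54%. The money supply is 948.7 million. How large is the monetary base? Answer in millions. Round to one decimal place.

429.9 million

The money multiplier is m = (1 + c) / (rr + c) = (1 + 0.54) / (0.1578 + 0.54) ≈ 2.20694.
MB = M / m = 948.7 / 2.20694 ≈ 429.8712 million.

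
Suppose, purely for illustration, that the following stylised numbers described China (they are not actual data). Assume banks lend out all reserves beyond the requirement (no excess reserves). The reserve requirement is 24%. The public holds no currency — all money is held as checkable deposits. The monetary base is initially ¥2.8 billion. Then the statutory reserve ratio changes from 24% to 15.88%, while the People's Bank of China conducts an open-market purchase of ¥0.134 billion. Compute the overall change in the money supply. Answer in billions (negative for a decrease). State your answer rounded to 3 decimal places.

¥6.809 billion

Before: m₁ = 1 / (0.24) ≈ 4.16667, MB₁ = 2.8, so M₁ = 4.16667 × 2.8 ≈ 11.6667 billion.
After: m₂ = 1 / (0.1588) ≈ 6.29723, MB₂ = 2.8 + 0.134 = 2.934, so M₂ = 6.29723 × 2.934 ≈ 18.4761 billion.
ΔM = M₂ − M₁ = 18.4761 − 11.6667 = 6.8094 billion.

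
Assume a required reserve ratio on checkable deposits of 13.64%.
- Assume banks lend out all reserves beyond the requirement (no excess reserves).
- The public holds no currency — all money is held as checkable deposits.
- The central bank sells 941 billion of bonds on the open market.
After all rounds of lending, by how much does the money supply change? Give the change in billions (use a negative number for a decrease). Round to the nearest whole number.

-6899 billion

The simple money multiplier is m = 1/rr = 1/0.1364 ≈ 7.3314.
An open-market sale reduces the monetary base by 941 billion, so ΔM = m × ΔMB = 7.3314 × (−941) = -6898.8474 billion.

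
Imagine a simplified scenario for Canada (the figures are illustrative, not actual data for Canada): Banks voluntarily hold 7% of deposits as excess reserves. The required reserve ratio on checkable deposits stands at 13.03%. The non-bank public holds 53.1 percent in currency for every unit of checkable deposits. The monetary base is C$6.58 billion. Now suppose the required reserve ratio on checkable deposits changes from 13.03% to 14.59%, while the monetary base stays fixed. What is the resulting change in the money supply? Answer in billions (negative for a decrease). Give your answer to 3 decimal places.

Initially m₁ = (1 + 0.531) / (0.1303 + 0.07 + 0.531) ≈ 2.09353, so M₁ = 2.09353 × 6.58 ≈ 13.7754 billion.
After the change m₂ = (1 + 0.531) / (0.1459 + 0.07 + 0.531) ≈ 2.04981, so M₂ = 2.04981 × 6.58 ≈ 13.4877 billion.
ΔM = M₂ − M₁ = 13.4877 − 13.7754 = -0.2877 billion.

-0.288 billion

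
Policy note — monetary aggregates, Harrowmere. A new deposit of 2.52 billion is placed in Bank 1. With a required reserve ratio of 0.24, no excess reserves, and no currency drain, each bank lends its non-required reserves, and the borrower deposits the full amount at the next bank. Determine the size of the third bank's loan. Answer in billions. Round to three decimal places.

1.106 billion

Each bank lends a fraction (1 − rr) = 0.7600 of the deposit it receives, so Bank 3 receives 2.52·0.7600^2 and lends 2.52·0.7600^3 ≈ 1.1062 billion.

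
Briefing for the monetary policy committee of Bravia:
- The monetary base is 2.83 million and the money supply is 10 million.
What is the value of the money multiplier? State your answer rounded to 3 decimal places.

The money multiplier is m = M / MB = 10 / 2.83 ≈ 3.53357.

3.534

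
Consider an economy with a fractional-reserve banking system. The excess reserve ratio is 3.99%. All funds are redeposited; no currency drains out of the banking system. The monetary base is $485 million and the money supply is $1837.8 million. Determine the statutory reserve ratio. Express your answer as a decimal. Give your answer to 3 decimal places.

0.224

Using m = M/MB = 1837.8/485 ≈ 3.789278. Since m = (1 + c)/(c + rr + e), the denominator satisfies c + rr + e = (1 + c)/m = (1 + 0) / 3.789278 ≈ 0.263903.
With c = 0 and e = 0.0399, the statutory reserve ratio is 0.263903 − 0 − 0.0399 = 0.224003.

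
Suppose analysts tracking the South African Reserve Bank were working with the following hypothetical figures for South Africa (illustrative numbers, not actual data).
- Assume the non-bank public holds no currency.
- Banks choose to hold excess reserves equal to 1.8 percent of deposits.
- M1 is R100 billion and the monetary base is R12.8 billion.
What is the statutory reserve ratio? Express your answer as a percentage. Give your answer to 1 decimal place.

11.0%

Using m = M/MB = 100/12.8 = 7.812500. Since m = (1 + c)/(c + rr + e), the denominator satisfies c + rr + e = (1 + c)/m = (1 + 0) / 7.812500 = 0.128000.
With c = 0 and e = 0.018, the statutory reserve ratio is 0.128000 − 0 − 0.018 = 0.11.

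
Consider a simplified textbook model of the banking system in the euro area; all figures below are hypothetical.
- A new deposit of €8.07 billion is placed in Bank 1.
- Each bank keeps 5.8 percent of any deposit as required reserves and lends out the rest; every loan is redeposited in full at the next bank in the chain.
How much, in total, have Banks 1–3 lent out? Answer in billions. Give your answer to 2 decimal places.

Bank i lends (1 − rr)^i of the original deposit: Bank 1 lends 8.07·0.9420 ≈ 7.6019, Bank 2 lends 8.07·0.9420² ≈ 7.1610, and so on.
Summing a geometric series: total = 8.07·[0.9420·(1 − 0.9420^3) / (1 − 0.9420)] ≈ 21.5087 billion.

€21.51 billion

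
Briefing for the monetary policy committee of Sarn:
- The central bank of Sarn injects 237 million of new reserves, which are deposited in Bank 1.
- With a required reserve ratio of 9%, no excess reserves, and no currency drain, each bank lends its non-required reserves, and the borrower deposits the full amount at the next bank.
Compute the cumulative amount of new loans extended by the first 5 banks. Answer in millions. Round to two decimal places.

900.94 million

Bank i lends (1 − rr)^i of the original deposit: Bank 1 lends 237·0.9100 = 215.6700, Bank 2 lends 237·0.9100² = 196.2597, and so on.
Summing a geometric series: total = 237·[0.9100·(1 − 0.9100^5) / (1 − 0.9100)] ≈ 900.9443 million.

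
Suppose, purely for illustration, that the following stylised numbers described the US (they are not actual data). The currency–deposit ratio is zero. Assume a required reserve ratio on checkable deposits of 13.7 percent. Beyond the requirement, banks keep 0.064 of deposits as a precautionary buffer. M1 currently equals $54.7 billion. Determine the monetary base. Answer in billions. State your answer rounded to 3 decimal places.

$10.995 billion

The money multiplier is m = 1 / (rr + e) = 1 / (0.137 + 0.064) ≈ 4.975124.
MB = M / m = 54.7 / 4.975124 ≈ 10.9947 billion.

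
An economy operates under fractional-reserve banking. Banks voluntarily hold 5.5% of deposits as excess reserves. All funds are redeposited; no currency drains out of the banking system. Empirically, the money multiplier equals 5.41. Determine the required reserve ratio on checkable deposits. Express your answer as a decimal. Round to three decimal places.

Using m = 5.41. Since m = (1 + c)/(c + rr + e), the denominator satisfies c + rr + e = (1 + c)/m = (1 + 0) / 5.41 ≈ 0.184843.
With c = 0 and e = 0.055, the required reserve ratio on checkable deposits is 0.184843 − 0 − 0.055 = 0.129843.

0.130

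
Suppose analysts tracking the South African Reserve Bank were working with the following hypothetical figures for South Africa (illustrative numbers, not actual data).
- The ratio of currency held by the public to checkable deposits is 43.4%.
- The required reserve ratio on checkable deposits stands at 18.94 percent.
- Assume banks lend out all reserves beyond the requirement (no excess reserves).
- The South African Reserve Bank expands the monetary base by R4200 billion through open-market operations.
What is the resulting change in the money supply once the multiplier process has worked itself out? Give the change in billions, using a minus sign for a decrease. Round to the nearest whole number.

The money multiplier is m = (1 + c) / (rr + c) = (1 + 0.434) / (0.1894 + 0.434) ≈ 2.30029.
The purchase adds 4200 billion of base, so ΔM = m × ΔMB = 2.30029 × (+4200) = 9661.218 billion.

R9661 billion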